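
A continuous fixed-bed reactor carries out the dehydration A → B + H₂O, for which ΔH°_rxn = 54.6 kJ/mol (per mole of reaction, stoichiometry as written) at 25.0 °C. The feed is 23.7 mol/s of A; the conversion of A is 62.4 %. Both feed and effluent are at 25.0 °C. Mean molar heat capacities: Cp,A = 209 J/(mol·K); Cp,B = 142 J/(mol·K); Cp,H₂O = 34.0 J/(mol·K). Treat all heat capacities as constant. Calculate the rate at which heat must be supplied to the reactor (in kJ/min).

Q_in = 48400 kJ/min

Extent of reaction ξ = 0.624 × 23.7 = 14.789 mol/s
Reaction term: ξ·ΔH°_rxn = 14.789 × 54.6 = 807.47 kJ/s
Q = ΔH = 807.47 kJ/s = 807.47 kW
Heat supplied = 48448 kJ/min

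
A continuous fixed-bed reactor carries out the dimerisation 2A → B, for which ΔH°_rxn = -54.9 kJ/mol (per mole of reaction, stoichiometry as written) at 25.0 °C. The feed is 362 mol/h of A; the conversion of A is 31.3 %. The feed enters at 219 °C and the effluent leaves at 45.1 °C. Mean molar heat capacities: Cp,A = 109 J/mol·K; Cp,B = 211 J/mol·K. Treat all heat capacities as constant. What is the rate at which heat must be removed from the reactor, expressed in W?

Extent of reaction ξ = 0.313 × 362 / 2 = 56.653 mol/h
Reaction term: ξ·ΔH°_rxn = 56.653 × -54.9 = -3110.2 kJ/h
Sensible, feed 219→25 °C: -7654.9 kJ/h
Outlet flows (mol/h): A 248.69, B 56.653
Sensible, products 25→45.1 °C: 785.13 kJ/h
Q = ΔH = -9980 kJ/h = -2.7722 kW
Heat removed = 2772.2 W

Q_out = 2770 W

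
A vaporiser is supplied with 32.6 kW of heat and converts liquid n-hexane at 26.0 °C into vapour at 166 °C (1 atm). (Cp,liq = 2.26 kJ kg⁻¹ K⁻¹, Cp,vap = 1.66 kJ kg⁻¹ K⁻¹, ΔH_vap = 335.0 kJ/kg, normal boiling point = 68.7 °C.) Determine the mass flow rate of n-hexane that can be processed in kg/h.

Δh = 2.26×(68.7−26.0) + 335.0 + 1.66×(166−68.7) = 593.02 kJ/kg
Q = 32.6 kW = 32.6 kJ/s = 117360 kJ/h
ṁ = Q/Δh = 117360 / 593.02 = 197.9 kg/h

ṁ = 198 kg/h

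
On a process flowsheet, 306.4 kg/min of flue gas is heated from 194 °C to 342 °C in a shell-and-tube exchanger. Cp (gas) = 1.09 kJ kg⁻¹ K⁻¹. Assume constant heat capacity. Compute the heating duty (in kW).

Q = 824 kW

Q = ṁ·Cp·ΔT = 306.4 × 1.09 × (342 − 194) = 49428 kJ/min
Converting: 49428 / 60 s = 823.81 kW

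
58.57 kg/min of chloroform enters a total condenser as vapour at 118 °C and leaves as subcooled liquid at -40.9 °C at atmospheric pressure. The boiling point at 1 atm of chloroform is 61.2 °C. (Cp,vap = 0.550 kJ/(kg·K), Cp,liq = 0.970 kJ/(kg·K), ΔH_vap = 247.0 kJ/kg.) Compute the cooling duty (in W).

vapour 118→61.2 °C: -31.24 kJ/kg
condensation at 61.2 °C: -247 kJ/kg
liquid 61.2→-40.9 °C: -99.037 kJ/kg
Δh = -31.24 + -247 + -99.037 = -377.28 kJ/kg
Q = ṁ·Δh = 58.57 kg/min × -377.28 kJ/kg = -22097 kJ/min
|Q| = 368.29 kW = 368290 W

Q_c = 368000 W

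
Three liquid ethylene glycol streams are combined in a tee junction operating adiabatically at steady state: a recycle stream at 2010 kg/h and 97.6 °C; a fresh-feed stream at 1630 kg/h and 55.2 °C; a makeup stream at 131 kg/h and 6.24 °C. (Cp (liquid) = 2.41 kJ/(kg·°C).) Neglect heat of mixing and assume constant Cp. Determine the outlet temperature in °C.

T_out = 76.1 °C

No heat crosses the boundary, so H_out = H_in.
Σ ṁᵢCp,ᵢTᵢ = 2010×2.41×97.6 + 1630×2.41×55.2 + 131×2.41×6.24 = 691600
Σ ṁᵢCp,ᵢ = 2010×2.41 + 1630×2.41 + 131×2.41 = 9088.1
T_out = 691600 / 9088.1 = 76.099 °C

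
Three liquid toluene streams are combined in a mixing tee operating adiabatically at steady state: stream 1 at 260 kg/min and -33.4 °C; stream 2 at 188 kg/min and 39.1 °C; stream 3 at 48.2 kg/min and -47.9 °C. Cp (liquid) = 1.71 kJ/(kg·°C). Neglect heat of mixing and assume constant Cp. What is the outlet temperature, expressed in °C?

No heat crosses the boundary, so H_out = H_in.
T_out = Σ ṁᵢCp,ᵢTᵢ / Σ ṁᵢCp,ᵢ
      = -6227.8 / 848.5 = -7.3397 °C

T_out = -7.34 °C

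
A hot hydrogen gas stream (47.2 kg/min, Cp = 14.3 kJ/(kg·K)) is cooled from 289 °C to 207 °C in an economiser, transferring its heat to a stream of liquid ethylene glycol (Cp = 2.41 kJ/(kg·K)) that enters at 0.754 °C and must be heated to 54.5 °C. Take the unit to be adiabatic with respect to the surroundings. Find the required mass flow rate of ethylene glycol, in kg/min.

Heat released by hot stream: Q = 47.2 × 14.3 × (289 − 207) = 55347 kJ/min
Energy balance on cold side (adiabatic exchanger): Q = ṁ_c·Cp_c·(T_c,out − T_c,in)
ṁ_c = 55347 / [2.41 × (54.5 − 0.754)] = 427.3 kg/min

ṁ_c = 427 kg/min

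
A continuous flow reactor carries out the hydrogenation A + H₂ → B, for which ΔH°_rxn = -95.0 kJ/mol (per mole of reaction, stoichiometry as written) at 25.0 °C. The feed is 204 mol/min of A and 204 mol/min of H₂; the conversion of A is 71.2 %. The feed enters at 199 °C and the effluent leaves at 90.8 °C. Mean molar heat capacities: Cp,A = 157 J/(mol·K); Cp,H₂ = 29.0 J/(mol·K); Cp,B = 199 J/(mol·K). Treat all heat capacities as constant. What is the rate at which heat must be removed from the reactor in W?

Q_out = 296000 W

Extent of reaction ξ = 0.712 × 204 = 145.25 mol/min
Reaction term: ξ·ΔH°_rxn = 145.25 × -95.0 = -13799 kJ/min
Sensible, feed 199→25 °C: -6602.3 kJ/min
Outlet flows (mol/min): A 58.752, H₂ 58.752, B 145.25
Sensible, products 25→90.8 °C: 2621 kJ/min
Q = ΔH = -17780 kJ/min = -296.33 kW
Heat removed = 296330 W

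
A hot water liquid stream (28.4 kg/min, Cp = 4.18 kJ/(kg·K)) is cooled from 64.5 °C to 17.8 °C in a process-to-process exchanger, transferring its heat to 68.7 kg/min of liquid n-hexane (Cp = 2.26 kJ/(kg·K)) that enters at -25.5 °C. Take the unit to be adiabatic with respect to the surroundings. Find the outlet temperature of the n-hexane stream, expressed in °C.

Heat released by hot stream: Q = 28.4 × 4.18 × (64.5 − 17.8) = 5543.9 kJ/min
Energy balance on cold side (adiabatic exchanger): Q = ṁ_c·Cp_c·(T_c,out − T_c,in)
T_c,out = -25.5 + 5543.9/(68.7 × 2.26) = 10.206 °C

T_c,out = 10.2 °C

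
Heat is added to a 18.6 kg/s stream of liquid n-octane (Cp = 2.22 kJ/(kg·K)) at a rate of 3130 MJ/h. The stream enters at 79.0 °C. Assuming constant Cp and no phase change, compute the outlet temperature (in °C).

T_out = 100 °C

Q = 3130 MJ/h = 869.44 kJ/s
ΔT = Q/(ṁ·Cp) = 869.44/(18.6×2.22) = 21.056 K
T_out = 79.0 + 21.056 = 100.06 °C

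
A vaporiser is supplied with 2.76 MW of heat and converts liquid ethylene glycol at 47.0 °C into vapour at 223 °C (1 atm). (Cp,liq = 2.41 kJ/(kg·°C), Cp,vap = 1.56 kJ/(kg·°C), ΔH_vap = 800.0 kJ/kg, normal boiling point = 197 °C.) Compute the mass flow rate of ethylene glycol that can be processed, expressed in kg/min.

ṁ = 138 kg/min

Δh = 2.41×(197−47.0) + 800.0 + 1.56×(223−197) = 1202.1 kJ/kg
Q = 2.76 MW = 2760 kJ/s = 165600 kJ/min
ṁ = Q/Δh = 165600 / 1202.1 = 137.76 kg/min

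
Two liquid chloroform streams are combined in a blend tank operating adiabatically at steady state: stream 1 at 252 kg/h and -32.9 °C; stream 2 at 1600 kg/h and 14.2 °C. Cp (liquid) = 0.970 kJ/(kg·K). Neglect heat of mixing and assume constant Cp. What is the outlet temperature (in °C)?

T_out = 7.79 °C

Energy balance with Q = 0: Σ ṁᵢCp,ᵢ(T_out − Tᵢ) = 0
T_out = Σ ṁᵢCp,ᵢTᵢ / Σ ṁᵢCp,ᵢ
      = 13996 / 1796.4 = 7.7911 °C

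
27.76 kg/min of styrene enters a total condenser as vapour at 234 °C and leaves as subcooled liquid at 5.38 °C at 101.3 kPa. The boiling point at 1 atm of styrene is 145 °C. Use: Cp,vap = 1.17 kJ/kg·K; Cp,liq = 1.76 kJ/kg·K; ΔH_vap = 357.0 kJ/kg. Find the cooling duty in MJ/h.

vapour 234→145 °C: -104.13 kJ/kg
condensation at 145 °C: -357 kJ/kg
liquid 145→5.38 °C: -245.73 kJ/kg
Δh = -104.13 + -357 + -245.73 = -706.86 kJ/kg
Q = ṁ·Δh = 27.76 kg/min × -706.86 kJ/kg = -19622 kJ/min
|Q| = 327.04 kW = 1177.3 MJ/h

Q_c = 1180 MJ/h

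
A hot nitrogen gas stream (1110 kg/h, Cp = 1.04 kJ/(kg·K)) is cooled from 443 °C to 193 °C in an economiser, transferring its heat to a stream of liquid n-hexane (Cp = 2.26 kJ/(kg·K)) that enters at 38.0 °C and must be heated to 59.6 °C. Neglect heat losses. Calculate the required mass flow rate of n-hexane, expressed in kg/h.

ṁ_c = 5910 kg/h

Heat released by hot stream: Q = 1110 × 1.04 × (443 − 193) = 288600 kJ/h
Energy balance on cold side (adiabatic exchanger): Q = ṁ_c·Cp_c·(T_c,out − T_c,in)
ṁ_c = 288600 / [2.26 × (59.6 − 38.0)] = 5912 kg/h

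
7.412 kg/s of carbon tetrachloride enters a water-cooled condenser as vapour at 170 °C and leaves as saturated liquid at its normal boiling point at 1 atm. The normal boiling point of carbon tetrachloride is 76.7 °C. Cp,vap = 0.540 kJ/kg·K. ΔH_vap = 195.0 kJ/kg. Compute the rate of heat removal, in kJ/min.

Q_c = 109000 kJ/min

vapour 170→76.7 °C: -50.382 kJ/kg
condensation at 76.7 °C: -195 kJ/kg
Δh = -50.382 + -195 = -245.38 kJ/kg
Q = ṁ·Δh = 7.412 kg/s × -245.38 kJ/kg = -1818.8 kJ/s
|Q| = 1818.8 kW = 109130 kJ/min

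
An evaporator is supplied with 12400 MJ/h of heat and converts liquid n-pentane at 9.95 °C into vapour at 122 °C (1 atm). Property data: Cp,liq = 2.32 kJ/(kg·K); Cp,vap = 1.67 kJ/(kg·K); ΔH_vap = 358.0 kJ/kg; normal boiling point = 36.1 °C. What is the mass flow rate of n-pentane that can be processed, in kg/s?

Δh = 2.32×(36.1−9.95) + 358.0 + 1.67×(122−36.1) = 562.12 kJ/kg
Q = 12400 MJ/h = 3444.4 kJ/s = 3444.4 kJ/s
ṁ = Q/Δh = 3444.4 / 562.12 = 6.1276 kg/s

ṁ = 6.13 kg/s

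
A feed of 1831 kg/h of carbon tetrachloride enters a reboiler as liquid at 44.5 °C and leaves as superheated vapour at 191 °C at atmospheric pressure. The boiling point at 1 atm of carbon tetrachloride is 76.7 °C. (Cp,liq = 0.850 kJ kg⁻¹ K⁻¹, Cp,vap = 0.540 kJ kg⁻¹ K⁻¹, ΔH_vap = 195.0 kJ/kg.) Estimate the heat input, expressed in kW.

liquid 44.5→76.7 °C: 27.37 kJ/kg
vaporisation at 76.7 °C: 195 kJ/kg
vapour 76.7→191 °C: 61.722 kJ/kg
Δh = 27.37 + 195 + 61.722 = 284.09 kJ/kg
Q = ṁ·Δh = 1831 kg/h × 284.09 kJ/kg = 520170 kJ/h
|Q| = 144.49 kW

Q = 144 kW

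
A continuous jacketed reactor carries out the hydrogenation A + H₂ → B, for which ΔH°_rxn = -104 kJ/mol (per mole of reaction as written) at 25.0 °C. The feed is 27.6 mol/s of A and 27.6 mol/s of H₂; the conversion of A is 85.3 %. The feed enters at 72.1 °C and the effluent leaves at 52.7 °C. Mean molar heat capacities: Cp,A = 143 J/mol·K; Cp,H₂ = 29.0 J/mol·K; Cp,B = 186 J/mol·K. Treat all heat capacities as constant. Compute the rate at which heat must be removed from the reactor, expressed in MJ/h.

Q_out = 9110 MJ/h

Extent of reaction ξ = 0.853 × 27.6 = 23.543 mol/s
Reaction term: ξ·ΔH°_rxn = 23.543 × -104 = -2448.5 kJ/s
Sensible, feed 72.1→25 °C: -223.59 kJ/s
Outlet flows (mol/s): A 4.0572, H₂ 4.0572, B 23.543
Sensible, products 25→52.7 °C: 140.63 kJ/s
Q = ΔH = -2531.4 kJ/s = -2531.4 kW
Heat removed = 9113.1 MJ/h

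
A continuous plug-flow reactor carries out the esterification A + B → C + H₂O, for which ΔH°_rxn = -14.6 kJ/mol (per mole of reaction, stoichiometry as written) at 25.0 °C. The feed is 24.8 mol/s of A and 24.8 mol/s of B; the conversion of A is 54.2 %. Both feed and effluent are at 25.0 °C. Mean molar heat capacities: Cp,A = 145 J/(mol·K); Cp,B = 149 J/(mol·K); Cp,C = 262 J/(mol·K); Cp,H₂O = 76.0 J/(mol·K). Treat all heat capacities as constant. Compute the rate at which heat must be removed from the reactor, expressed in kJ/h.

Extent of reaction ξ = 0.542 × 24.8 = 13.442 mol/s
Reaction term: ξ·ΔH°_rxn = 13.442 × -14.6 = -196.25 kJ/s
Q = ΔH = -196.25 kJ/s = -196.25 kW
Heat removed = 706490 kJ/h

Q_out = 706000 kJ/h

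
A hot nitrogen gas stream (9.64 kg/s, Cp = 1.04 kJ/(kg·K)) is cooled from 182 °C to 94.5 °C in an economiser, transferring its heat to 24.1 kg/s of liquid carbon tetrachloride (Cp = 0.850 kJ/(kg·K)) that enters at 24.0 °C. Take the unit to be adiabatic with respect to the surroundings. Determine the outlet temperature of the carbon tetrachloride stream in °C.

T_c,out = 66.8 °C

Heat released by hot stream: Q = 9.64 × 1.04 × (182 − 94.5) = 877.24 kJ/s
Energy balance on cold side (adiabatic exchanger): Q = ṁ_c·Cp_c·(T_c,out − T_c,in)
T_c,out = 24.0 + 877.24/(24.1 × 0.850) = 66.824 °C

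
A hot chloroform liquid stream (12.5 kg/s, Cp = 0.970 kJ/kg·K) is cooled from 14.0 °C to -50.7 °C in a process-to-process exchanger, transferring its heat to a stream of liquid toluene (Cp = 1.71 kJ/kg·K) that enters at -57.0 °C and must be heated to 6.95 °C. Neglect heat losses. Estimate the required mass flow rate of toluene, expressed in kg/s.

ṁ_c = 7.17 kg/s

Heat released by hot stream: Q = 12.5 × 0.970 × (14.0 − -50.7) = 784.49 kJ/s
Energy balance on cold side (adiabatic exchanger): Q = ṁ_c·Cp_c·(T_c,out − T_c,in)
ṁ_c = 784.49 / [1.71 × (6.95 − -57.0)] = 7.1738 kg/s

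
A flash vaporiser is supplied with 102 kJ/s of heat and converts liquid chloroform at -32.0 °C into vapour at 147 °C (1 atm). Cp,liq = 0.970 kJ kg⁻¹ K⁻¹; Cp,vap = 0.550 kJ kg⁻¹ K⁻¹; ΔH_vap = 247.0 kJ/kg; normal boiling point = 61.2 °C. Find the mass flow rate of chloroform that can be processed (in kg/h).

Δh = 0.970×(61.2−-32.0) + 247.0 + 0.550×(147−61.2) = 384.59 kJ/kg
Q = 102 kJ/s = 102 kJ/s = 367200 kJ/h
ṁ = Q/Δh = 367200 / 384.59 = 954.77 kg/h

ṁ = 955 kg/h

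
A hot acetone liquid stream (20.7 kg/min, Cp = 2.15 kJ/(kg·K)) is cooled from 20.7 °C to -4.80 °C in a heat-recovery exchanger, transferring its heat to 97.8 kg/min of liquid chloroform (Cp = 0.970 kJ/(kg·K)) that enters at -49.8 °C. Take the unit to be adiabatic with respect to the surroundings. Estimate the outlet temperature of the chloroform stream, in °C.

T_c,out = -37.8 °C

Heat released by hot stream: Q = 20.7 × 2.15 × (20.7 − -4.80) = 1134.9 kJ/min
Energy balance on cold side (adiabatic exchanger): Q = ṁ_c·Cp_c·(T_c,out − T_c,in)
T_c,out = -49.8 + 1134.9/(97.8 × 0.970) = -37.837 °C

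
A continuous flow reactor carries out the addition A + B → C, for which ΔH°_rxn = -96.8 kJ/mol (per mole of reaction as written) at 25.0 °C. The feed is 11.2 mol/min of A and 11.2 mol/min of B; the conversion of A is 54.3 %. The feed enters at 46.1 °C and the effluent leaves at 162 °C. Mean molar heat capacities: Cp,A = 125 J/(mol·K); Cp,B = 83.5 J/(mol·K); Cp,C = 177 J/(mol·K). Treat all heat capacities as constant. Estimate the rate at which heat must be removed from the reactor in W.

Extent of reaction ξ = 0.543 × 11.2 = 6.0816 mol/min
Reaction term: ξ·ΔH°_rxn = 6.0816 × -96.8 = -588.7 kJ/min
Sensible, feed 46.1→25 °C: -49.273 kJ/min
Outlet flows (mol/min): A 5.1184, B 5.1184, C 6.0816
Sensible, products 25→162 °C: 293.68 kJ/min
Q = ΔH = -344.29 kJ/min = -5.7382 kW
Heat removed = 5738.2 W

Q_out = 5740 W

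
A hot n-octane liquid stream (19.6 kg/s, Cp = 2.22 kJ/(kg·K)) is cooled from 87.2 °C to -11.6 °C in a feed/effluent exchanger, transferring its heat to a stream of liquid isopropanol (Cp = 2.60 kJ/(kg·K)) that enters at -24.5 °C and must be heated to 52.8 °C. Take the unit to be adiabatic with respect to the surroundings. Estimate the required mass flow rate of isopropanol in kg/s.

ṁ_c = 21.4 kg/s

Heat released by hot stream: Q = 19.6 × 2.22 × (87.2 − -11.6) = 4299 kJ/s
Energy balance on cold side (adiabatic exchanger): Q = ṁ_c·Cp_c·(T_c,out − T_c,in)
ṁ_c = 4299 / [2.60 × (52.8 − -24.5)] = 21.39 kg/s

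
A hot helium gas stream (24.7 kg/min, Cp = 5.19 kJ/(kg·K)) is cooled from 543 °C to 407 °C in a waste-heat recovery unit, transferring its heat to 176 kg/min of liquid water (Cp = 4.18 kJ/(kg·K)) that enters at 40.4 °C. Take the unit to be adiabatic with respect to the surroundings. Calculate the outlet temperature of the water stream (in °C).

Heat released by hot stream: Q = 24.7 × 5.19 × (543 − 407) = 17434 kJ/min
Energy balance on cold side (adiabatic exchanger): Q = ṁ_c·Cp_c·(T_c,out − T_c,in)
T_c,out = 40.4 + 17434/(176 × 4.18) = 64.098 °C

T_c,out = 64.1 °C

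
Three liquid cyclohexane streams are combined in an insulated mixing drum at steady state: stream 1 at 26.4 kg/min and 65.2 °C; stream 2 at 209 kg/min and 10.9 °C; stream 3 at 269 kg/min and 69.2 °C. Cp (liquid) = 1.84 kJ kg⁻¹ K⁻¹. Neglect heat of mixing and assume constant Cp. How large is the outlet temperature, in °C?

Adiabatic, steady state ⇒ Σ ṁᵢCp,ᵢ(T_out − Tᵢ) = 0
Σ ṁᵢCp,ᵢTᵢ = 26.4×1.84×65.2 + 209×1.84×10.9 + 269×1.84×69.2 = 41610
Σ ṁᵢCp,ᵢ = 26.4×1.84 + 209×1.84 + 269×1.84 = 928.1
T_out = 41610 / 928.1 = 44.834 °C

T_out = 44.8 °C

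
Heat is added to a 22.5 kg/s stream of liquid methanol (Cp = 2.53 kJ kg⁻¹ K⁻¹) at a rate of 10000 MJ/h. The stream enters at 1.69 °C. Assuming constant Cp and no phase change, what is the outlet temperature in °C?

T_out = 50.5 °C

Q = 10000 MJ/h = 2777.8 kJ/s
ΔT = Q/(ṁ·Cp) = 2777.8/(22.5×2.53) = 48.797 K
T_out = 1.69 + 48.797 = 50.487 °C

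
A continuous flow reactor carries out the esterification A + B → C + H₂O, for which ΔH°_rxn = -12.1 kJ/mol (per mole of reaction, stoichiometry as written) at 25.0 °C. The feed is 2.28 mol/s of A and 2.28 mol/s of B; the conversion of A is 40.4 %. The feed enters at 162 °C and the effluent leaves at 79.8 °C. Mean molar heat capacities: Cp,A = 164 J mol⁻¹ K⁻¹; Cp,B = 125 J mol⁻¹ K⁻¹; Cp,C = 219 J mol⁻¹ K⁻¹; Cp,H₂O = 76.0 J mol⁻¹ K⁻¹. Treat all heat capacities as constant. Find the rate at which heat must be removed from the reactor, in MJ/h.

Q_out = 234 MJ/h

Extent of reaction ξ = 0.404 × 2.28 = 0.92112 mol/s
Reaction term: ξ·ΔH°_rxn = 0.92112 × -12.1 = -11.146 kJ/s
Sensible, feed 162→25 °C: -90.272 kJ/s
Outlet flows (mol/s): A 1.3589, B 1.3589, C 0.92112, H₂O 0.92112
Sensible, products 25→79.8 °C: 36.412 kJ/s
Q = ΔH = -65.006 kJ/s = -65.006 kW
Heat removed = 234.02 MJ/h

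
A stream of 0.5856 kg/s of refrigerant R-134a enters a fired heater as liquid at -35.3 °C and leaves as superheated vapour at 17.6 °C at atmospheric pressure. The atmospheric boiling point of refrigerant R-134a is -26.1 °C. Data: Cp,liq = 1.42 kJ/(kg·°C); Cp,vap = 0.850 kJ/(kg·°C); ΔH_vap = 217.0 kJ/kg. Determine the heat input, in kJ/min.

Q = 9390 kJ/min

liquid -35.3→-26.1 °C: 13.064 kJ/kg
vaporisation at -26.1 °C: 217 kJ/kg
vapour -26.1→17.6 °C: 37.145 kJ/kg
Δh = 13.064 + 217 + 37.145 = 267.21 kJ/kg
Q = ṁ·Δh = 0.5856 kg/s × 267.21 kJ/kg = 156.48 kJ/s
|Q| = 156.48 kW = 9388.7 kJ/min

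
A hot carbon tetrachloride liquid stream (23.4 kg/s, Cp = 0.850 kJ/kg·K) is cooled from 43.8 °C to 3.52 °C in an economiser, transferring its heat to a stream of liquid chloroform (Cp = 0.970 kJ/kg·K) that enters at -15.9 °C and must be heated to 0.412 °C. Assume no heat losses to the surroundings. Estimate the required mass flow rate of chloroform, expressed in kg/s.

ṁ_c = 50.6 kg/s

Heat released by hot stream: Q = 23.4 × 0.850 × (43.8 − 3.52) = 801.17 kJ/s
Energy balance on cold side (adiabatic exchanger): Q = ṁ_c·Cp_c·(T_c,out − T_c,in)
ṁ_c = 801.17 / [0.970 × (0.412 − -15.9)] = 50.634 kg/s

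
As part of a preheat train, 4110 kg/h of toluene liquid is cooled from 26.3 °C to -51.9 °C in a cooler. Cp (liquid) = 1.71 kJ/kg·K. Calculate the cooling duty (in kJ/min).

Q_c = 9160 kJ/min

Q = ṁ·Cp·ΔT = 4110 × 1.71 × (-51.9 − 26.3) = -549600 kJ/h
Converting: 549600 / 3600 s = 152.67 kW
Cooling duty = 9160 kJ/min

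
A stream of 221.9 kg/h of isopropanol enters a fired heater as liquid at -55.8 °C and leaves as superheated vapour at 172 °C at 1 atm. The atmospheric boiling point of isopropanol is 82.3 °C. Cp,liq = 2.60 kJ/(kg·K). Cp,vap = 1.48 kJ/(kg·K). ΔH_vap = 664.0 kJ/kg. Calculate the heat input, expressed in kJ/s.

liquid -55.8→82.3 °C: 359.06 kJ/kg
vaporisation at 82.3 °C: 664 kJ/kg
vapour 82.3→172 °C: 132.76 kJ/kg
Δh = 359.06 + 664 + 132.76 = 1155.8 kJ/kg
Q = ṁ·Δh = 221.9 kg/h × 1155.8 kJ/kg = 256480 kJ/h
|Q| = 71.243 kW

Q = 71.2 kJ/s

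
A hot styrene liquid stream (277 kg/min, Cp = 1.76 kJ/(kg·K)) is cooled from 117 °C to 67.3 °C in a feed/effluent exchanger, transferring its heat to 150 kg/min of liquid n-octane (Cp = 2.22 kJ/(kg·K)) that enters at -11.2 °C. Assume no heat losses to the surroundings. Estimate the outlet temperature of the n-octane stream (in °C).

Heat released by hot stream: Q = 277 × 1.76 × (117 − 67.3) = 24230 kJ/min
Energy balance on cold side (adiabatic exchanger): Q = ṁ_c·Cp_c·(T_c,out − T_c,in)
T_c,out = -11.2 + 24230/(150 × 2.22) = 61.562 °C

T_c,out = 61.6 °C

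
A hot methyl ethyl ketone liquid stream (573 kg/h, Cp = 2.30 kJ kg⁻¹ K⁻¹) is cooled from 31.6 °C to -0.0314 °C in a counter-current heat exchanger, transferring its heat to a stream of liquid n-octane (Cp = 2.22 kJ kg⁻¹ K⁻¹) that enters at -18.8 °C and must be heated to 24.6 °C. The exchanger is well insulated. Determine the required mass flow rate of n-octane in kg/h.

ṁ_c = 433 kg/h

Heat released by hot stream: Q = 573 × 2.30 × (31.6 − -0.0314) = 41687 kJ/h
Energy balance on cold side (adiabatic exchanger): Q = ṁ_c·Cp_c·(T_c,out − T_c,in)
ṁ_c = 41687 / [2.22 × (24.6 − -18.8)] = 432.67 kg/h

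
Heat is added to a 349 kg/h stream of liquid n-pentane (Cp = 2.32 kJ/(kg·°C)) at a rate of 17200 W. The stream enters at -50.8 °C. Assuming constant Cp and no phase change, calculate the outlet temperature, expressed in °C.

T_out = 25.7 °C

Q = 17200 W = 61920 kJ/h
ΔT = Q/(ṁ·Cp) = 61920/(349×2.32) = 76.475 K
T_out = -50.8 + 76.475 = 25.675 °C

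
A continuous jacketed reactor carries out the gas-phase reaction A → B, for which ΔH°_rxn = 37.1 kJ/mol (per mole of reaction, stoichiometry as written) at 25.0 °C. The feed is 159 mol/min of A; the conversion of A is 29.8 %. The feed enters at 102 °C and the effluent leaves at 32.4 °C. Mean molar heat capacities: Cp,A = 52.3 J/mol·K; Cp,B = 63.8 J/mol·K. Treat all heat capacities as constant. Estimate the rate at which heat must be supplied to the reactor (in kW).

Q_in = 19.7 kW

Extent of reaction ξ = 0.298 × 159 = 47.382 mol/min
Reaction term: ξ·ΔH°_rxn = 47.382 × 37.1 = 1757.9 kJ/min
Sensible, feed 102→25 °C: -640.31 kJ/min
Outlet flows (mol/min): A 111.62, B 47.382
Sensible, products 25→32.4 °C: 65.568 kJ/min
Q = ΔH = 1183.1 kJ/min = 19.719 kW
Heat supplied = 19.719 kW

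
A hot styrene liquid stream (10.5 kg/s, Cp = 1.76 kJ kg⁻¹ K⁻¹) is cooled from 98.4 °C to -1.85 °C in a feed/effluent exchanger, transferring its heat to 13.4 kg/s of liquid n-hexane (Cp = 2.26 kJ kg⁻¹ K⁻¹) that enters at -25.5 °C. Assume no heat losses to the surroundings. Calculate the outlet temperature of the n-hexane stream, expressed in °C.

T_c,out = 35.7 °C

Heat released by hot stream: Q = 10.5 × 1.76 × (98.4 − -1.85) = 1852.6 kJ/s
Energy balance on cold side (adiabatic exchanger): Q = ṁ_c·Cp_c·(T_c,out − T_c,in)
T_c,out = -25.5 + 1852.6/(13.4 × 2.26) = 35.675 °C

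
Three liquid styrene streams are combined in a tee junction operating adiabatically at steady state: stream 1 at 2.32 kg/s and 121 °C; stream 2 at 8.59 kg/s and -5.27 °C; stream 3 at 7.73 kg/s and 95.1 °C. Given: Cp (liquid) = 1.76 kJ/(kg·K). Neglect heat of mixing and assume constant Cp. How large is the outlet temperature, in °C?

No heat crosses the boundary, so H_out = H_in.
T_out = Σ ṁᵢCp,ᵢTᵢ / Σ ṁᵢCp,ᵢ
      = 1708.2 / 32.806 = 52.069 °C

T_out = 52.1 °C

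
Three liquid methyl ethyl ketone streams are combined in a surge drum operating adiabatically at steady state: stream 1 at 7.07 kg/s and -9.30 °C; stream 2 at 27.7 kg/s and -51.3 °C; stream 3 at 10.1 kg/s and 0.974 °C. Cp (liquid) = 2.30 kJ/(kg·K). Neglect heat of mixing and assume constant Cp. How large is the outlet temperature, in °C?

Adiabatic, steady state ⇒ Σ ṁᵢCp,ᵢ(T_out − Tᵢ) = 0
T_out = Σ ṁᵢCp,ᵢTᵢ / Σ ṁᵢCp,ᵢ
      = -3396.9 / 103.2 = -32.916 °C

T_out = -32.9 °C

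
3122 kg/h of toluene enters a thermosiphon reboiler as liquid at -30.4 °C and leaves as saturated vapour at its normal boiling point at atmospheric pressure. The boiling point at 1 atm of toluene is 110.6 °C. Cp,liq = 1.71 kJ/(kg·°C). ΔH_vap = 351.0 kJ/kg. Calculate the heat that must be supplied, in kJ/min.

Q = 30800 kJ/min

liquid -30.4→110.6 °C: 241.11 kJ/kg
vaporisation at 110.6 °C: 351 kJ/kg
Δh = 241.11 + 351 = 592.11 kJ/kg
Q = ṁ·Δh = 3122 kg/h × 592.11 kJ/kg = 1.8486e+06 kJ/h
|Q| = 513.49 kW = 30809 kJ/min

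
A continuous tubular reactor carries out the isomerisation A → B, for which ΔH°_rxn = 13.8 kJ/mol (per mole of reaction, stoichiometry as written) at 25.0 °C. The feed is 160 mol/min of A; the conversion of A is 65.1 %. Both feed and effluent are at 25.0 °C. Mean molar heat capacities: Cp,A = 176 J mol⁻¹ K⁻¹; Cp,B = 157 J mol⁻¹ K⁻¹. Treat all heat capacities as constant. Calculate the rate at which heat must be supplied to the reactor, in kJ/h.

Extent of reaction ξ = 0.651 × 160 = 104.16 mol/min
Reaction term: ξ·ΔH°_rxn = 104.16 × 13.8 = 1437.4 kJ/min
Q = ΔH = 1437.4 kJ/min = 23.957 kW
Heat supplied = 86244 kJ/h

Q_in = 86200 kJ/h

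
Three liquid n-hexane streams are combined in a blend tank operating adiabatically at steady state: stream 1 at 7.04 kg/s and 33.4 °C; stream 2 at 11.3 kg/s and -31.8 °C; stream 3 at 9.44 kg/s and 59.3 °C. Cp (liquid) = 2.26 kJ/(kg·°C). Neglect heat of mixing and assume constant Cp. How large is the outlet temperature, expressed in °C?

Adiabatic, steady state ⇒ Σ ṁᵢCp,ᵢ(T_out − Tᵢ) = 0
Σ ṁᵢCp,ᵢTᵢ = 7.04×2.26×33.4 + 11.3×2.26×-31.8 + 9.44×2.26×59.3 = 984.43
Σ ṁᵢCp,ᵢ = 7.04×2.26 + 11.3×2.26 + 9.44×2.26 = 62.783
T_out = 984.43 / 62.783 = 15.68 °C

T_out = 15.7 °C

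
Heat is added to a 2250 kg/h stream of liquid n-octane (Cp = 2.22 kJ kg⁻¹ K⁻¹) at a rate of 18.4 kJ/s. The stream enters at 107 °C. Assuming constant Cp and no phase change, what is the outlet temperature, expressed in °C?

Q = 18.4 kJ/s = 66240 kJ/h
ΔT = Q/(ṁ·Cp) = 66240/(2250×2.22) = 13.261 K
T_out = 107 + 13.261 = 120.26 °C

T_out = 120 °C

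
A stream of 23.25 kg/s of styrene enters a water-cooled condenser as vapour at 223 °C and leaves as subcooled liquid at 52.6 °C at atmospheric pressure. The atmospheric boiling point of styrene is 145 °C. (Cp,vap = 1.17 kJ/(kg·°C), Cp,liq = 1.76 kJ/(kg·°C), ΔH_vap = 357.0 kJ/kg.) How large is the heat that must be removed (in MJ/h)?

Q_c = 51100 MJ/h

vapour 223→145 °C: -91.26 kJ/kg
condensation at 145 °C: -357 kJ/kg
liquid 145→52.6 °C: -162.62 kJ/kg
Δh = -91.26 + -357 + -162.62 = -610.88 kJ/kg
Q = ṁ·Δh = 23.25 kg/s × -610.88 kJ/kg = -14203 kJ/s
|Q| = 14203 kW = 51131 MJ/h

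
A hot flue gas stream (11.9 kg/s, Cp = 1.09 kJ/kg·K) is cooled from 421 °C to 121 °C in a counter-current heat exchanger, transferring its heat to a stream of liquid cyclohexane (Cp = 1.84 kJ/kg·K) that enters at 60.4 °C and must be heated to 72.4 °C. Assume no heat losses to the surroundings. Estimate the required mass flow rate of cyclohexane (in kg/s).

ṁ_c = 176 kg/s

Heat released by hot stream: Q = 11.9 × 1.09 × (421 − 121) = 3891.3 kJ/s
Energy balance on cold side (adiabatic exchanger): Q = ṁ_c·Cp_c·(T_c,out − T_c,in)
ṁ_c = 3891.3 / [1.84 × (72.4 − 60.4)] = 176.24 kg/s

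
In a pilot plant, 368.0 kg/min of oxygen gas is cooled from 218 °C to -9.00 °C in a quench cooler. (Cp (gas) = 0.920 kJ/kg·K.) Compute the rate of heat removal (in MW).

Q = ṁ·Cp·ΔT = 368.0 × 0.920 × (-9.00 − 218) = -76853 kJ/min
Converting: 76853 / 60 s = 1280.9 kW
Cooling duty = 1.2809 MW

Q_c = 1.28 MW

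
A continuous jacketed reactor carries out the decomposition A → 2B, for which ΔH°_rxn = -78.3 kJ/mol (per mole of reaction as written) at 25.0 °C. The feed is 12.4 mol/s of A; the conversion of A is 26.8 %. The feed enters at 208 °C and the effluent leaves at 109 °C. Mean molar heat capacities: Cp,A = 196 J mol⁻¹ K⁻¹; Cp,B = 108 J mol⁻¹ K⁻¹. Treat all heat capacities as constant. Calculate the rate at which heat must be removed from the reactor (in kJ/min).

Q_out = 29700 kJ/min

Extent of reaction ξ = 0.268 × 12.4 = 3.3232 mol/s
Reaction term: ξ·ΔH°_rxn = 3.3232 × -78.3 = -260.21 kJ/s
Sensible, feed 208→25 °C: -444.76 kJ/s
Outlet flows (mol/s): A 9.0768, B 6.6464
Sensible, products 25→109 °C: 209.74 kJ/s
Q = ΔH = -495.23 kJ/s = -495.23 kW
Heat removed = 29714 kJ/min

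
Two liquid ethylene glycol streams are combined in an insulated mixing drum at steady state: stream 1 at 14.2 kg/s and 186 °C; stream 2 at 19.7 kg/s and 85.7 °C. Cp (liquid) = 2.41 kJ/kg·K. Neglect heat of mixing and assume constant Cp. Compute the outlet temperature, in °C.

T_out = 128 °C

Adiabatic, steady state ⇒ Σ ṁᵢCp,ᵢ(T_out − Tᵢ) = 0
T_out = Σ ṁᵢCp,ᵢTᵢ / Σ ṁᵢCp,ᵢ
      = 10434 / 81.699 = 127.71 °C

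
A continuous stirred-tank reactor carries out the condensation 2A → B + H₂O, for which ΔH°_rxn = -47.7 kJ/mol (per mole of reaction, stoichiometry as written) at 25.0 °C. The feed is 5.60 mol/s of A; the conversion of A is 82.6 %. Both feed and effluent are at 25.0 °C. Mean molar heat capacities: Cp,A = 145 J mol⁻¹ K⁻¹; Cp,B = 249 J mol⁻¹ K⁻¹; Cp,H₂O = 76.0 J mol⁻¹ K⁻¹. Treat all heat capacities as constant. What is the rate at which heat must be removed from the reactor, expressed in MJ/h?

Extent of reaction ξ = 0.826 × 5.60 / 2 = 2.3128 mol/s
Reaction term: ξ·ΔH°_rxn = 2.3128 × -47.7 = -110.32 kJ/s
Q = ΔH = -110.32 kJ/s = -110.32 kW
Heat removed = 397.15 MJ/h

Q_out = 397 MJ/h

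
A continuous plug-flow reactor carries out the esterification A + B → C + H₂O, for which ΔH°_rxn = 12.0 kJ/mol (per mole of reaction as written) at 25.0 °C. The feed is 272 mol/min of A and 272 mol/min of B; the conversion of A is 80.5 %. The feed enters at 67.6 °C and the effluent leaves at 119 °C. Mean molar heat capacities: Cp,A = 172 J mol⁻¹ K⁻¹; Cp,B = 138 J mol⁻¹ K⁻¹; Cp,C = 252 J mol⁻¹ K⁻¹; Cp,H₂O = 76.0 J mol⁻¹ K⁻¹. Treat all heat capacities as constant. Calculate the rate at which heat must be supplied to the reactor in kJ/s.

Extent of reaction ξ = 0.805 × 272 = 218.96 mol/min
Reaction term: ξ·ΔH°_rxn = 218.96 × 12.0 = 2627.5 kJ/min
Sensible, feed 67.6→25 °C: -3592 kJ/min
Outlet flows (mol/min): A 53.04, B 53.04, C 218.96, H₂O 218.96
Sensible, products 25→119 °C: 8296.6 kJ/min
Q = ΔH = 7332 kJ/min = 122.2 kW
Heat supplied = 122.2 kJ/s

Q_in = 122 kJ/s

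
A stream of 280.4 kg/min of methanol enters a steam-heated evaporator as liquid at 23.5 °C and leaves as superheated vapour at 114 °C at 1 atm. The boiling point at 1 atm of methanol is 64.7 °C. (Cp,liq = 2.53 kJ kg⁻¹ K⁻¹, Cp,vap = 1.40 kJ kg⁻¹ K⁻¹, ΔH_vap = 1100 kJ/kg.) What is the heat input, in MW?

liquid 23.5→64.7 °C: 104.24 kJ/kg
vaporisation at 64.7 °C: 1100 kJ/kg
vapour 64.7→114 °C: 69.02 kJ/kg
Δh = 104.24 + 1100 + 69.02 = 1273.3 kJ/kg
Q = ṁ·Δh = 280.4 kg/min × 1273.3 kJ/kg = 357020 kJ/min
|Q| = 5950.3 kW = 5.9503 MW

Q = 5.95 MW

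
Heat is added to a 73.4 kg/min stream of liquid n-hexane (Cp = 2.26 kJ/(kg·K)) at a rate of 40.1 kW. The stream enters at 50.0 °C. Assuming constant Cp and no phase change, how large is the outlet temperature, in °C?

Q = 40.1 kW = 2406 kJ/min
ΔT = Q/(ṁ·Cp) = 2406/(73.4×2.26) = 14.504 K
T_out = 50.0 + 14.504 = 64.504 °C

T_out = 64.5 °C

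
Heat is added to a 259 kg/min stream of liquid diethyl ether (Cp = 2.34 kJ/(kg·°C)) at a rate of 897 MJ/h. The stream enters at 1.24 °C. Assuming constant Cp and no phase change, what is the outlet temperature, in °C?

T_out = 25.9 °C

Q = 897 MJ/h = 14950 kJ/min
ΔT = Q/(ṁ·Cp) = 14950/(259×2.34) = 24.668 K
T_out = 1.24 + 24.668 = 25.908 °C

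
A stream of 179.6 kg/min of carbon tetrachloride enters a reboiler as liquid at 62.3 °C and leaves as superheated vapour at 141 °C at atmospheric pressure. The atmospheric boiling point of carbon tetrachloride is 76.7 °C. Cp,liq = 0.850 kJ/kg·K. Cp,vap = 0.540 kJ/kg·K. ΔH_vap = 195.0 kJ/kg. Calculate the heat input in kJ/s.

liquid 62.3→76.7 °C: 12.24 kJ/kg
vaporisation at 76.7 °C: 195 kJ/kg
vapour 76.7→141 °C: 34.722 kJ/kg
Δh = 12.24 + 195 + 34.722 = 241.96 kJ/kg
Q = ṁ·Δh = 179.6 kg/min × 241.96 kJ/kg = 43456 kJ/min
|Q| = 724.27 kW

Q = 724 kJ/s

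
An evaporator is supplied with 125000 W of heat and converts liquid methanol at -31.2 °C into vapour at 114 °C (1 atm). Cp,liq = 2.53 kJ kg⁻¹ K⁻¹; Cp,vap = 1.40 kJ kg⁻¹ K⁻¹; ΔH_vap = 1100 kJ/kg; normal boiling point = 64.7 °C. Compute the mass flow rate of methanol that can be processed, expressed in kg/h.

ṁ = 319 kg/h

Δh = 2.53×(64.7−-31.2) + 1100 + 1.40×(114−64.7) = 1411.6 kJ/kg
Q = 125000 W = 125 kJ/s = 450000 kJ/h
ṁ = Q/Δh = 450000 / 1411.6 = 318.78 kg/h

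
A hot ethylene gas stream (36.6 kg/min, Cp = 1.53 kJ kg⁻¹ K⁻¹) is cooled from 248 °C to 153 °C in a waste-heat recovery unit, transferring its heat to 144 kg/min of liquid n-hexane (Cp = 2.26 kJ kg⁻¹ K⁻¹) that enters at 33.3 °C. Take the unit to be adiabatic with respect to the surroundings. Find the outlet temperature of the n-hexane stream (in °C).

T_c,out = 49.6 °C

Heat released by hot stream: Q = 36.6 × 1.53 × (248 − 153) = 5319.8 kJ/min
Energy balance on cold side (adiabatic exchanger): Q = ṁ_c·Cp_c·(T_c,out − T_c,in)
T_c,out = 33.3 + 5319.8/(144 × 2.26) = 49.647 °C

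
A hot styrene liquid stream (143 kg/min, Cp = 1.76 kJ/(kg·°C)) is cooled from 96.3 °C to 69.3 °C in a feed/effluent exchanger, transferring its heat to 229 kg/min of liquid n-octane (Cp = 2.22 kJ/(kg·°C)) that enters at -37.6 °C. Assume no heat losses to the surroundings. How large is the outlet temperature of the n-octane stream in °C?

Heat released by hot stream: Q = 143 × 1.76 × (96.3 − 69.3) = 6795.4 kJ/min
Energy balance on cold side (adiabatic exchanger): Q = ṁ_c·Cp_c·(T_c,out − T_c,in)
T_c,out = -37.6 + 6795.4/(229 × 2.22) = -24.233 °C

T_c,out = -24.2 °C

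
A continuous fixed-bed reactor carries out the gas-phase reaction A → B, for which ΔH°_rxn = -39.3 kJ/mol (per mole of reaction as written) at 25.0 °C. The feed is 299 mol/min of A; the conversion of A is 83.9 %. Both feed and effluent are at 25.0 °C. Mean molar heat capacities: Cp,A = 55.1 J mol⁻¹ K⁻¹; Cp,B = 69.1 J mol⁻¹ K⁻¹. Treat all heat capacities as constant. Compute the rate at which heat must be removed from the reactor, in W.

Q_out = 164000 W

Extent of reaction ξ = 0.839 × 299 = 250.86 mol/min
Reaction term: ξ·ΔH°_rxn = 250.86 × -39.3 = -9858.8 kJ/min
Q = ΔH = -9858.8 kJ/min = -164.31 kW
Heat removed = 164310 W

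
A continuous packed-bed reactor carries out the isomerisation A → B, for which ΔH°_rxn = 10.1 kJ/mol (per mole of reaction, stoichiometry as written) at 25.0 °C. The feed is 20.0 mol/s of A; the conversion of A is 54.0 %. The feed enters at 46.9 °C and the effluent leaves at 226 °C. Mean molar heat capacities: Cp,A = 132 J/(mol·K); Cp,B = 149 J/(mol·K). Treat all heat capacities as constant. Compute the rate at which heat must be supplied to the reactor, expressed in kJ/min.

Q_in = 37100 kJ/min

Extent of reaction ξ = 0.540 × 20.0 = 10.8 mol/s
Reaction term: ξ·ΔH°_rxn = 10.8 × 10.1 = 109.08 kJ/s
Sensible, feed 46.9→25 °C: -57.816 kJ/s
Outlet flows (mol/s): A 9.2, B 10.8
Sensible, products 25→226 °C: 567.54 kJ/s
Q = ΔH = 618.81 kJ/s = 618.81 kW
Heat supplied = 37128 kJ/min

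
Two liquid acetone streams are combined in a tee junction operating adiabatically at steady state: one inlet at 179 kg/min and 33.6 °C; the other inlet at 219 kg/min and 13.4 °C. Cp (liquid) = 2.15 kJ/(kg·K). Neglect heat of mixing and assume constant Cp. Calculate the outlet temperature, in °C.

T_out = 22.5 °C

Adiabatic, steady state ⇒ Σ ṁᵢCp,ᵢ(T_out − Tᵢ) = 0
Σ ṁᵢCp,ᵢTᵢ = 179×2.15×33.6 + 219×2.15×13.4 = 19240
Σ ṁᵢCp,ᵢ = 179×2.15 + 219×2.15 = 855.7
T_out = 19240 / 855.7 = 22.485 °C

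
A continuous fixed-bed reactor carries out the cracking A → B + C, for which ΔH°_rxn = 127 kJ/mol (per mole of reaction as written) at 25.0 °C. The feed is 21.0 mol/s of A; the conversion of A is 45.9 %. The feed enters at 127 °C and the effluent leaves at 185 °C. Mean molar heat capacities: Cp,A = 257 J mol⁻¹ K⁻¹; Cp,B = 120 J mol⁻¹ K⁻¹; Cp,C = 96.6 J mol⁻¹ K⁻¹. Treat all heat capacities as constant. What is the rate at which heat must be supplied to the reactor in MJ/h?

Q_in = 5310 MJ/h

Extent of reaction ξ = 0.459 × 21.0 = 9.639 mol/s
Reaction term: ξ·ΔH°_rxn = 9.639 × 127 = 1224.2 kJ/s
Sensible, feed 127→25 °C: -550.49 kJ/s
Outlet flows (mol/s): A 11.361, B 9.639, C 9.639
Sensible, products 25→185 °C: 801.21 kJ/s
Q = ΔH = 1474.9 kJ/s = 1474.9 kW
Heat supplied = 5309.5 MJ/h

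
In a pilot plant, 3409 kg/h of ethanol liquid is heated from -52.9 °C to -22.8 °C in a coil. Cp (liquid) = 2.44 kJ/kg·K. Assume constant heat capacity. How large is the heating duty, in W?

Q = 69500 W

Q = ṁ·Cp·ΔT = 3409 × 2.44 × (-22.8 − -52.9) = 250370 kJ/h
Converting: 250370 / 3600 s = 69.547 kW
Heating duty = 69547 W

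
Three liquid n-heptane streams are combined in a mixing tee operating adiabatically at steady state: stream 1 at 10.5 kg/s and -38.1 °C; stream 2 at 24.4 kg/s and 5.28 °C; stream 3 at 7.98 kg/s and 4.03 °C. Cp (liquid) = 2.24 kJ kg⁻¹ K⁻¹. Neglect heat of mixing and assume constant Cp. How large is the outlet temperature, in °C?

T_out = -5.58 °C

No heat crosses the boundary, so H_out = H_in.
T_out = Σ ṁᵢCp,ᵢTᵢ / Σ ṁᵢCp,ᵢ
      = -535.49 / 96.051 = -5.5751 °C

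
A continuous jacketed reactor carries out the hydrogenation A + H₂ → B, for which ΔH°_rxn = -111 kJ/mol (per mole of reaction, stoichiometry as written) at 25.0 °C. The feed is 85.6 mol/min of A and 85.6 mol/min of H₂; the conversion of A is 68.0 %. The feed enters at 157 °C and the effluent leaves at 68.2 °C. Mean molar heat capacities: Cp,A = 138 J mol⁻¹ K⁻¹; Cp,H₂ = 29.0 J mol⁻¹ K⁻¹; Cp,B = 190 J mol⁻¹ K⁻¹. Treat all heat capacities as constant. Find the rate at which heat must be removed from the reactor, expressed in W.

Extent of reaction ξ = 0.680 × 85.6 = 58.208 mol/min
Reaction term: ξ·ΔH°_rxn = 58.208 × -111 = -6461.1 kJ/min
Sensible, feed 157→25 °C: -1887 kJ/min
Outlet flows (mol/min): A 27.392, H₂ 27.392, B 58.208
Sensible, products 25→68.2 °C: 675.39 kJ/min
Q = ΔH = -7672.7 kJ/min = -127.88 kW
Heat removed = 127880 W

Q_out = 128000 W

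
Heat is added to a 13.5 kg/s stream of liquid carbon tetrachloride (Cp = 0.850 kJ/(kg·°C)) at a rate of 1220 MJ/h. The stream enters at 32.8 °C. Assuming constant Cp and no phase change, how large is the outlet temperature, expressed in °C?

T_out = 62.3 °C

Q = 1220 MJ/h = 338.89 kJ/s
ΔT = Q/(ṁ·Cp) = 338.89/(13.5×0.850) = 29.533 K
T_out = 32.8 + 29.533 = 62.333 °C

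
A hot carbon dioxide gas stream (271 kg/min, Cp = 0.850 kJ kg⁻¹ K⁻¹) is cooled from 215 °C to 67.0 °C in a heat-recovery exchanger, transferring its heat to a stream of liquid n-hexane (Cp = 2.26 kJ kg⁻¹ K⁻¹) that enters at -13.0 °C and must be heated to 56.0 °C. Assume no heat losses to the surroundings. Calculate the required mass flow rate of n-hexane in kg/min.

ṁ_c = 219 kg/min

Heat released by hot stream: Q = 271 × 0.850 × (215 − 67.0) = 34092 kJ/min
Energy balance on cold side (adiabatic exchanger): Q = ṁ_c·Cp_c·(T_c,out − T_c,in)
ṁ_c = 34092 / [2.26 × (56.0 − -13.0)] = 218.62 kg/min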